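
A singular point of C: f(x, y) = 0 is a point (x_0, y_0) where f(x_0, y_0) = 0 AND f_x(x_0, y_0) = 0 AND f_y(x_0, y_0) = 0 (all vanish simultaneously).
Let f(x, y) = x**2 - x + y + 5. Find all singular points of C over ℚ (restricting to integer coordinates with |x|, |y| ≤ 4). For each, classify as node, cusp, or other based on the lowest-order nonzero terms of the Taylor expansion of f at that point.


No singular points in the scanned grid; C is smooth there.

Compute partial derivatives:
  f_x = 2*x - 1.
  f_y = 1.
f_y = 1 is a nonzero constant, so f_y never vanishes: no point (x, y) can satisfy f = f_x = f_y = 0. In particular no (x, y) ∈ {−4, ..., 4}² is singular; the curve is smooth.


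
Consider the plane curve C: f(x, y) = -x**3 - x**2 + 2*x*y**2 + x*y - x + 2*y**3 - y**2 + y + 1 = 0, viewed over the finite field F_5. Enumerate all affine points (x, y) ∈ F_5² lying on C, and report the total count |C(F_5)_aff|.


Affine F_5-points: {(0, 2), (1, 4), (2, 1), (2, 4)}; count = 4.

For each of the 25 pairs (x, y) ∈ F_5², evaluate f(x, y) mod 5. Record the zeros.
  x = 0: [0↦1, 1↦3, 2↦0, 3↦4, 4↦2]  zeros at y ∈ {2}
  x = 1: [0↦3, 1↦3, 2↦2, 3↦2, 4↦0]  zeros at y ∈ {4}
  x = 2: [0↦2, 1↦0, 2↦1, 3↦2, 4↦0]  zeros at y ∈ {1, 4}
  x = 3: [0↦2, 1↦3, 2↦1, 3↦3, 4↦1]  zeros at y ∈ ∅
  x = 4: [0↦2, 1↦1, 2↦1, 3↦4, 4↦2]  zeros at y ∈ ∅
Collecting zeros: affine points = {(0, 2), (1, 4), (2, 1), (2, 4)}.
Total count |C(F_5)_aff| = 4.


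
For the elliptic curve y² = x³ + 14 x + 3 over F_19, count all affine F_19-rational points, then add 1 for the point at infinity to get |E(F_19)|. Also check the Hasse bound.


Affine points = {(2, 1), (2, 18), (4, 3), (4, 16), (7, 8), (7, 11), (8, 0), (11, 5), (11, 14), (13, 8), (13, 11), (14, 6), (14, 13), (15, 4), (15, 15), (17, 9), (17, 10), (18, 8), (18, 11)}; affine count = 19; |E(F_19)| = 20.

Discriminant check: Δ ∝ 4a³ + 27b² = 4·14³ + 27·3² = 4·2744 + 27·9 ≡ 9 (mod 19). Nonzero ⇒ E is nonsingular.
For each x ∈ F_19, compute rhs = x³ + 14·x + 3 mod 19, then count y ∈ F_19 with y² ≡ rhs.
  x = 0: rhs = 3, matching y values: none (0 points).
  x = 1: rhs = 18, matching y values: none (0 points).
  x = 2: rhs = 1, matching y values: 1, 18 (2 points).
  x = 3: rhs = 15, matching y values: none (0 points).
  x = 4: rhs = 9, matching y values: 3, 16 (2 points).
  x = 5: rhs = 8, matching y values: none (0 points).
  x = 6: rhs = 18, matching y values: none (0 points).
  x = 7: rhs = 7, matching y values: 8, 11 (2 points).
  x = 8: rhs = 0, matching y values: 0 (1 points).
  x = 9: rhs = 3, matching y values: none (0 points).
  x = 10: rhs = 3, matching y values: none (0 points).
  x = 11: rhs = 6, matching y values: 5, 14 (2 points).
  x = 12: rhs = 18, matching y values: none (0 points).
  x = 13: rhs = 7, matching y values: 8, 11 (2 points).
  x = 14: rhs = 17, matching y values: 6, 13 (2 points).
  x = 15: rhs = 16, matching y values: 4, 15 (2 points).
  x = 16: rhs = 10, matching y values: none (0 points).
  x = 17: rhs = 5, matching y values: 9, 10 (2 points).
  x = 18: rhs = 7, matching y values: 8, 11 (2 points).
Total affine count: 19.
Full point count |E(F_19)| = 19 + 1 = 20.
Hasse bound: |20 − (19+1)| = |0| = 0 ≤ 2√19 ≈ 8.7178 ✓.


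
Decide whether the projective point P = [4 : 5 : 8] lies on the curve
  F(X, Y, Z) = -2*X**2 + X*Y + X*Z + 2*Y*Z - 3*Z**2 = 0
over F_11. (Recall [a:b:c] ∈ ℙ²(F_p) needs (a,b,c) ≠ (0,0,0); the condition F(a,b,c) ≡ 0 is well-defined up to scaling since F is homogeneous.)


F(4,5,8) ≡ 7 (mod 11); P is NOT on the curve.

Evaluate F(4, 5, 8) term-by-term (mod 11).
  -2*X**2 ↦ -2·16·1·1 = -32
  X*Y ↦ 1·4·5·1 = 20
  X*Z ↦ 1·4·1·8 = 32
  2*Y*Z ↦ 2·1·5·8 = 80
  -3*Z**2 ↦ -3·1·1·64 = -192
Sum: F(4, 5, 8) = (-32) + (20) + (32) + (80) + (-192) = -92.
Reducing mod 11: -92 ≡ 7 (mod 11).
Since F(a, b, c) ≡ 7 ≠ 0 (mod 11), P does NOT lie on the curve.


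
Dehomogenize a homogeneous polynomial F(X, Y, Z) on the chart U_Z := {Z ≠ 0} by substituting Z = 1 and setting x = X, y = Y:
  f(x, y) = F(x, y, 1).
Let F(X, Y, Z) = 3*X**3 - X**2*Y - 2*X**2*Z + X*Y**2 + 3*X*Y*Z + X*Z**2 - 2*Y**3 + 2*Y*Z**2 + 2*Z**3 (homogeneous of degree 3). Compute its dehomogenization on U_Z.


f(x, y) = 3*x**3 - x**2*y - 2*x**2 + x*y**2 + 3*x*y + x - 2*y**3 + 2*y + 2

On U_Z we set Z = 1. Each monomial c·X^i·Y^j·Z^k in F becomes c·x^i·y^j·1^k = c·x^i·y^j.
Substituting Z = 1: F(X, Y, 1) = 3*x**3 - x**2*y - 2*x**2 + x*y**2 + 3*x*y + x - 2*y**3 + 2*y + 2.
Note: deg(f) ≤ deg(F) = 3; strict inequality happens when F is divisible by Z (lost terms).


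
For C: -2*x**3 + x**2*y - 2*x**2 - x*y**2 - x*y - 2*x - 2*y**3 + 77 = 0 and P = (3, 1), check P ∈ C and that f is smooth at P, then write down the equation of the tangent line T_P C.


Tangent line at P: -64*x - 6*y + 198 = 0.

Step 1: f(3, 1) = 0, so P lies on C.
Step 2: partial derivatives
  f_x(x, y) = -6*x**2 + 2*x*y - 4*x - y**2 - y - 2, f_y(x, y) = x**2 - 2*x*y - x - 6*y**2.
  f_x(P) = -64, f_y(P) = -6 (gradient nonzero, so P is smooth).
Step 3: tangent line at P: -64·(x − 3) + -6·(y − 1) = 0.
Expanding: -64*x - 6*y + 198 = 0.


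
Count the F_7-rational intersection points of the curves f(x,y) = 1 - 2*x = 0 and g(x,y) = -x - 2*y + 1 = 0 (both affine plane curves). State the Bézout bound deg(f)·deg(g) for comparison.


Common zeros: {(4, 2)}; count = 1; Bézout bound = 1.

deg(f) = 1, deg(g) = 1, so Bézout bound = 1.
Scan x ∈ F_7. For each x, list the y ∈ F_7 with f(x, y) ≡ 0 and those with g(x, y) ≡ 0 (mod 7); the common zeros in that column are the intersection.
  x = 0: f ≡ 0 at y ∈ ∅; g ≡ 0 at y ∈ {4}; common: ∅.
  x = 1: f ≡ 0 at y ∈ ∅; g ≡ 0 at y ∈ {0}; common: ∅.
  x = 2: f ≡ 0 at y ∈ ∅; g ≡ 0 at y ∈ {3}; common: ∅.
  x = 3: f ≡ 0 at y ∈ ∅; g ≡ 0 at y ∈ {6}; common: ∅.
  x = 4: f ≡ 0 at y ∈ {0, 1, 2, 3, 4, 5, 6}; g ≡ 0 at y ∈ {2}; common: {2}.
  x = 5: f ≡ 0 at y ∈ ∅; g ≡ 0 at y ∈ {5}; common: ∅.
  x = 6: f ≡ 0 at y ∈ ∅; g ≡ 0 at y ∈ {1}; common: ∅.
Collecting: common zeros = {(4, 2)}, so the count is 1.
Comparison with the Bézout bound: 1 ≤ 1 = deg(f)·deg(g), as expected for curves with no common component (the bound is attained).


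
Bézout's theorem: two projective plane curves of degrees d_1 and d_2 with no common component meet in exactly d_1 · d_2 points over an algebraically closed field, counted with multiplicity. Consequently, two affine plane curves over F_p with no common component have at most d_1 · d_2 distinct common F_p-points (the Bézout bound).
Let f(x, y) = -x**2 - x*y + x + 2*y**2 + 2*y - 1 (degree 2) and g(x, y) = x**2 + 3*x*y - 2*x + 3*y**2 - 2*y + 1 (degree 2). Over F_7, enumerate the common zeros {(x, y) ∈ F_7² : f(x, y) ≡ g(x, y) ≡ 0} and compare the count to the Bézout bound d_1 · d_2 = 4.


Common zeros: ∅; count = 0; Bézout bound = 4.

deg(f) = 2, deg(g) = 2, so Bézout bound = 4.
Scan x ∈ F_7. For each x, list the y ∈ F_7 with f(x, y) ≡ 0 and those with g(x, y) ≡ 0 (mod 7); the common zeros in that column are the intersection.
  x = 0: f ≡ 0 at y ∈ ∅; g ≡ 0 at y ∈ ∅; common: ∅.
  x = 1: f ≡ 0 at y ∈ {4, 6}; g ≡ 0 at y ∈ {0, 2}; common: ∅.
  x = 2: f ≡ 0 at y ∈ ∅; g ≡ 0 at y ∈ {2, 6}; common: ∅.
  x = 3: f ≡ 0 at y ∈ {0, 4}; g ≡ 0 at y ∈ {1, 6}; common: ∅.
  x = 4: f ≡ 0 at y ∈ ∅; g ≡ 0 at y ∈ ∅; common: ∅.
  x = 5: f ≡ 0 at y ∈ {0, 5}; g ≡ 0 at y ∈ ∅; common: ∅.
  x = 6: f ≡ 0 at y ∈ ∅; g ≡ 0 at y ∈ ∅; common: ∅.
Collecting: common zeros = ∅, so the count is 0.
Comparison with the Bézout bound: 0 ≤ 4 = deg(f)·deg(g), as expected for curves with no common component (the affine F_7-count falls short of the bound because intersections may lie at infinity, over extension fields, or carry multiplicity).


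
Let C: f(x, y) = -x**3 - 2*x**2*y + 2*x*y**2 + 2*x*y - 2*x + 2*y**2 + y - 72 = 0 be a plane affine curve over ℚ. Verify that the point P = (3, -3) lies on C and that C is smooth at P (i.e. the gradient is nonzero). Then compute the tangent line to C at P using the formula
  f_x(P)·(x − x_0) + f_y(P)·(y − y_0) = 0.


Tangent line at P: 19*x - 59*y - 234 = 0.

Step 1: f(3, -3) = 0, so P lies on C.
Step 2: partial derivatives
  f_x(x, y) = -3*x**2 - 4*x*y + 2*y**2 + 2*y - 2, f_y(x, y) = -2*x**2 + 4*x*y + 2*x + 4*y + 1.
  f_x(P) = 19, f_y(P) = -59 (gradient nonzero, so P is smooth).
Step 3: tangent line at P: 19·(x − 3) + -59·(y − -3) = 0.
Expanding: 19*x - 59*y - 234 = 0.


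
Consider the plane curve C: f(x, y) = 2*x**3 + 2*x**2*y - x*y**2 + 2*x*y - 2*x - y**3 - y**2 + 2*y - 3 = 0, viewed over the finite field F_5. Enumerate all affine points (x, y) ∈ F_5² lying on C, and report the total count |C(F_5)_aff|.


Affine F_5-points: {(0, 4), (1, 1), (1, 3), (1, 4), (3, 0), (3, 3)}; count = 6.

For each of the 25 pairs (x, y) ∈ F_5², evaluate f(x, y) mod 5. Record the zeros.
  x = 0: [0↦2, 1↦2, 2↦4, 3↦2, 4↦0]  zeros at y ∈ {4}
  x = 1: [0↦2, 1↦0, 2↦3, 3↦0, 4↦0]  zeros at y ∈ {1, 3, 4}
  x = 2: [0↦4, 1↦4, 2↦2, 3↦2, 4↦3]  zeros at y ∈ ∅
  x = 3: [0↦0, 1↦1, 2↦3, 3↦0, 4↦1]  zeros at y ∈ {0, 3}
  x = 4: [0↦2, 1↦3, 2↦3, 3↦1, 4↦1]  zeros at y ∈ ∅
Collecting zeros: affine points = {(0, 4), (1, 1), (1, 3), (1, 4), (3, 0), (3, 3)}.
Total count |C(F_5)_aff| = 6.


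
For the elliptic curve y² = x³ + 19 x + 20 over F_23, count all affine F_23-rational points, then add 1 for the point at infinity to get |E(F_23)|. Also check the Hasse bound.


Affine points = {(3, 9), (3, 14), (7, 6), (7, 17), (9, 0), (13, 7), (13, 16), (15, 0), (16, 2), (16, 21), (17, 9), (17, 14), (19, 8), (19, 15), (22, 0)}; affine count = 15; |E(F_23)| = 16.

Discriminant check: Δ ∝ 4a³ + 27b² = 4·19³ + 27·20² = 4·6859 + 27·400 ≡ 10 (mod 23). Nonzero ⇒ E is nonsingular.
For each x ∈ F_23, compute rhs = x³ + 19·x + 20 mod 23, then count y ∈ F_23 with y² ≡ rhs.
  x = 0: rhs = 20, matching y values: none (0 points).
  x = 1: rhs = 17, matching y values: none (0 points).
  x = 2: rhs = 20, matching y values: none (0 points).
  x = 3: rhs = 12, matching y values: 9, 14 (2 points).
  x = 4: rhs = 22, matching y values: none (0 points).
  x = 5: rhs = 10, matching y values: none (0 points).
  x = 6: rhs = 5, matching y values: none (0 points).
  x = 7: rhs = 13, matching y values: 6, 17 (2 points).
  x = 8: rhs = 17, matching y values: none (0 points).
  x = 9: rhs = 0, matching y values: 0 (1 points).
  x = 10: rhs = 14, matching y values: none (0 points).
  x = 11: rhs = 19, matching y values: none (0 points).
  x = 12: rhs = 21, matching y values: none (0 points).
  x = 13: rhs = 3, matching y values: 7, 16 (2 points).
  x = 14: rhs = 17, matching y values: none (0 points).
  x = 15: rhs = 0, matching y values: 0 (1 points).
  x = 16: rhs = 4, matching y values: 2, 21 (2 points).
  x = 17: rhs = 12, matching y values: 9, 14 (2 points).
  x = 18: rhs = 7, matching y values: none (0 points).
  x = 19: rhs = 18, matching y values: 8, 15 (2 points).
  x = 20: rhs = 5, matching y values: none (0 points).
  x = 21: rhs = 20, matching y values: none (0 points).
  x = 22: rhs = 0, matching y values: 0 (1 points).
Total affine count: 15.
Full point count |E(F_23)| = 15 + 1 = 16.
Hasse bound: |16 − (23+1)| = |-8| = 8 ≤ 2√23 ≈ 9.5917 ✓.


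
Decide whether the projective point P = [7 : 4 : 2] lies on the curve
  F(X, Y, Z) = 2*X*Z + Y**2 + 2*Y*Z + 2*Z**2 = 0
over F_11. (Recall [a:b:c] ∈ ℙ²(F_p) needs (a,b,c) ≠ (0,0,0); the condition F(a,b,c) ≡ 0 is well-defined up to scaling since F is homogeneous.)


F(7,4,2) ≡ 2 (mod 11); P is NOT on the curve.

Evaluate F(7, 4, 2) term-by-term (mod 11).
  2*X*Z ↦ 2·7·1·2 = 28
  Y**2 ↦ 1·1·16·1 = 16
  2*Y*Z ↦ 2·1·4·2 = 16
  2*Z**2 ↦ 2·1·1·4 = 8
Sum: F(7, 4, 2) = (28) + (16) + (16) + (8) = 68.
Reducing mod 11: 68 ≡ 2 (mod 11).
Since F(a, b, c) ≡ 2 ≠ 0 (mod 11), P does NOT lie on the curve.


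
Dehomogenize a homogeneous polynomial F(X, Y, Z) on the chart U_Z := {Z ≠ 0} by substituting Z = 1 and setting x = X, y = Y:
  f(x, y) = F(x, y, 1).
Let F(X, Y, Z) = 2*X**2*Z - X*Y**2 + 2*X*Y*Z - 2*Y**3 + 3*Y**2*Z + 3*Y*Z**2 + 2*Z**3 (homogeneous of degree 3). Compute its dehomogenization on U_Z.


f(x, y) = 2*x**2 - x*y**2 + 2*x*y - 2*y**3 + 3*y**2 + 3*y + 2

On U_Z we set Z = 1. Each monomial c·X^i·Y^j·Z^k in F becomes c·x^i·y^j·1^k = c·x^i·y^j.
Substituting Z = 1: F(X, Y, 1) = 2*x**2 - x*y**2 + 2*x*y - 2*y**3 + 3*y**2 + 3*y + 2.
Note: deg(f) ≤ deg(F) = 3; strict inequality happens when F is divisible by Z (lost terms).


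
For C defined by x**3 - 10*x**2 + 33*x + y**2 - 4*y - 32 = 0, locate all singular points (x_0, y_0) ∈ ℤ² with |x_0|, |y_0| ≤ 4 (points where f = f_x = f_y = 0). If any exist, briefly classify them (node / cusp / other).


Singular points: {(3, 2)}; classification: node.

Compute partial derivatives:
  f_x = 3*x**2 - 20*x + 33.
  f_y = 2*y - 4.
Scan x_0 ∈ {−4, ..., 4}. For each x_0, f_y(x_0, y) is a polynomial in y; find its integer roots y ∈ {−4, ..., 4}, then test f_x and f at those candidates.
  x = -4: f_y(-4, y) = 2*y - 4; vanishes at y ∈ {2}. (-4, 2): f_x = 161 ≠ 0.
  x = -3: f_y(-3, y) = 2*y - 4; vanishes at y ∈ {2}. (-3, 2): f_x = 120 ≠ 0.
  x = -2: f_y(-2, y) = 2*y - 4; vanishes at y ∈ {2}. (-2, 2): f_x = 85 ≠ 0.
  x = -1: f_y(-1, y) = 2*y - 4; vanishes at y ∈ {2}. (-1, 2): f_x = 56 ≠ 0.
  x = 0: f_y(0, y) = 2*y - 4; vanishes at y ∈ {2}. (0, 2): f_x = 33 ≠ 0.
  x = 1: f_y(1, y) = 2*y - 4; vanishes at y ∈ {2}. (1, 2): f_x = 16 ≠ 0.
  x = 2: f_y(2, y) = 2*y - 4; vanishes at y ∈ {2}. (2, 2): f_x = 5 ≠ 0.
  x = 3: f_y(3, y) = 2*y - 4; vanishes at y ∈ {2}. (3, 2): f_x = 0, f = 0 — SINGULAR.
  x = 4: f_y(4, y) = 2*y - 4; vanishes at y ∈ {2}. (4, 2): f_x = 1 ≠ 0.
Only singular point on the grid: (3, 2).
Classify: substitute x = 3 + u, y = 2 + v and expand: f = u**3 - u**2 + v**2.
No constant or linear terms (consistent with a singular point). Quadratic part: -u**2 + v**2. Cubic part: u**3.
The quadratic part v**2 - u**2 = (v − u)(v + u) splits into two distinct linear factors, so there are two distinct tangent lines y − 2 = ±(x − 3) — this is a node (ordinary double point).
Classification: node.


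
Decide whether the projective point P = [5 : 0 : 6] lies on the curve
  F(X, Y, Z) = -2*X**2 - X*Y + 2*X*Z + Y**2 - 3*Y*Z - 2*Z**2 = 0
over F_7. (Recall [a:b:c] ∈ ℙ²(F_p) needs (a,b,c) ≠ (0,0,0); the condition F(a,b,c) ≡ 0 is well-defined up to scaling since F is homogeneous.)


F(5,0,6) ≡ 1 (mod 7); P is NOT on the curve.

Evaluate F(5, 0, 6) term-by-term (mod 7).
  -2*X**2 ↦ -2·25·1·1 = -50
  -X*Y ↦ -1·5·0·1 = 0
  2*X*Z ↦ 2·5·1·6 = 60
  Y**2 ↦ 1·1·0·1 = 0
  -3*Y*Z ↦ -3·1·0·6 = 0
  -2*Z**2 ↦ -2·1·1·36 = -72
Sum: F(5, 0, 6) = (-50) + (0) + (60) + (0) + (0) + (-72) = -62.
Reducing mod 7: -62 ≡ 1 (mod 7).
Since F(a, b, c) ≡ 1 ≠ 0 (mod 7), P does NOT lie on the curve.


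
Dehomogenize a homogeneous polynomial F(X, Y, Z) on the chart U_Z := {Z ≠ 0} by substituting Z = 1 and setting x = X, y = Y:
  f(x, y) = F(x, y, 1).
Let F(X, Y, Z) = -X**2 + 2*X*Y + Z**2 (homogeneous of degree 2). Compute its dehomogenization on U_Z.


f(x, y) = -x**2 + 2*x*y + 1

On U_Z we set Z = 1. Each monomial c·X^i·Y^j·Z^k in F becomes c·x^i·y^j·1^k = c·x^i·y^j.
Substituting Z = 1: F(X, Y, 1) = -x**2 + 2*x*y + 1.
Note: deg(f) ≤ deg(F) = 2; strict inequality happens when F is divisible by Z (lost terms).


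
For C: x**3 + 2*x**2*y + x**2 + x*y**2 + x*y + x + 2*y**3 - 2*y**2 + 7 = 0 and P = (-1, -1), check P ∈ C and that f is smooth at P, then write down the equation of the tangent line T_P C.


Tangent line at P: 6*x + 13*y + 19 = 0.

Step 1: f(-1, -1) = 0, so P lies on C.
Step 2: partial derivatives
  f_x(x, y) = 3*x**2 + 4*x*y + 2*x + y**2 + y + 1, f_y(x, y) = 2*x**2 + 2*x*y + x + 6*y**2 - 4*y.
  f_x(P) = 6, f_y(P) = 13 (gradient nonzero, so P is smooth).
Step 3: tangent line at P: 6·(x − -1) + 13·(y − -1) = 0.
Expanding: 6*x + 13*y + 19 = 0.


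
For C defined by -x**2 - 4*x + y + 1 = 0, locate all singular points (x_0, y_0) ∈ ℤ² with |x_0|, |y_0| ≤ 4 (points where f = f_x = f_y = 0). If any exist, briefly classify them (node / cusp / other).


No singular points in the scanned grid; C is smooth there.

Compute partial derivatives:
  f_x = -2*x - 4.
  f_y = 1.
f_y = 1 is a nonzero constant, so f_y never vanishes: no point (x, y) can satisfy f = f_x = f_y = 0. In particular no (x, y) ∈ {−4, ..., 4}² is singular; the curve is smooth.


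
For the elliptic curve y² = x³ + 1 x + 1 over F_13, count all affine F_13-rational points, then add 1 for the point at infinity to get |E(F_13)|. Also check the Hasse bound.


Affine points = {(0, 1), (0, 12), (1, 4), (1, 9), (4, 2), (4, 11), (5, 1), (5, 12), (7, 0), (8, 1), (8, 12), (10, 6), (10, 7), (11, 2), (11, 11), (12, 5), (12, 8)}; affine count = 17; |E(F_13)| = 18.

Discriminant check: Δ ∝ 4a³ + 27b² = 4·1³ + 27·1² = 4·1 + 27·1 ≡ 5 (mod 13). Nonzero ⇒ E is nonsingular.
For each x ∈ F_13, compute rhs = x³ + 1·x + 1 mod 13, then count y ∈ F_13 with y² ≡ rhs.
  x = 0: rhs = 1, matching y values: 1, 12 (2 points).
  x = 1: rhs = 3, matching y values: 4, 9 (2 points).
  x = 2: rhs = 11, matching y values: none (0 points).
  x = 3: rhs = 5, matching y values: none (0 points).
  x = 4: rhs = 4, matching y values: 2, 11 (2 points).
  x = 5: rhs = 1, matching y values: 1, 12 (2 points).
  x = 6: rhs = 2, matching y values: none (0 points).
  x = 7: rhs = 0, matching y values: 0 (1 points).
  x = 8: rhs = 1, matching y values: 1, 12 (2 points).
  x = 9: rhs = 11, matching y values: none (0 points).
  x = 10: rhs = 10, matching y values: 6, 7 (2 points).
  x = 11: rhs = 4, matching y values: 2, 11 (2 points).
  x = 12: rhs = 12, matching y values: 5, 8 (2 points).
Total affine count: 17.
Full point count |E(F_13)| = 17 + 1 = 18.
Hasse bound: |18 − (13+1)| = |4| = 4 ≤ 2√13 ≈ 7.2111 ✓.


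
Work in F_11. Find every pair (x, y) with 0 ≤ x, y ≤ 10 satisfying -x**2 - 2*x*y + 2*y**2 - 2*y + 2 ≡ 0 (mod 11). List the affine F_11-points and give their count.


Affine F_11-points: {(4, 1), (4, 4), (5, 1), (5, 5), (7, 3), (7, 5), (9, 3), (9, 7), (10, 4), (10, 7)}; count = 10.

For each of the 121 pairs (x, y) ∈ F_11², evaluate f(x, y) mod 11. Record the zeros.
  x = 0: [0↦2, 1↦2, 2↦6, 3↦3, 4↦4, 5↦9, 6↦7, 7↦9, 8↦4, 9↦3, 10↦6]  zeros at y ∈ ∅
  x = 1: [0↦1, 1↦10, 2↦1, 3↦7, 4↦6, 5↦9, 6↦5, 7↦5, 8↦9, 9↦6, 10↦7]  zeros at y ∈ ∅
  x = 2: [0↦9, 1↦5, 2↦5, 3↦9, 4↦6, 5↦7, 6↦1, 7↦10, 8↦1, 9↦7, 10↦6]  zeros at y ∈ ∅
  x = 3: [0↦4, 1↦9, 2↦7, 3↦9, 4↦4, 5↦3, 6↦6, 7↦2, 8↦2, 9↦6, 10↦3]  zeros at y ∈ ∅
  x = 4: [0↦8, 1↦0, 2↦7, 3↦7, 4↦0, 5↦8, 6↦9, 7↦3, 8↦1, 9↦3, 10↦9]  zeros at y ∈ {1, 4}
  x = 5: [0↦10, 1↦0, 2↦5, 3↦3, 4↦5, 5↦0, 6↦10, 7↦2, 8↦9, 9↦9, 10↦2]  zeros at y ∈ {1, 5}
  x = 6: [0↦10, 1↦9, 2↦1, 3↦8, 4↦8, 5↦1, 6↦9, 7↦10, 8↦4, 9↦2, 10↦4]  zeros at y ∈ ∅
  x = 7: [0↦8, 1↦5, 2↦6, 3↦0, 4↦9, 5↦0, 6↦6, 7↦5, 8↦8, 9↦4, 10↦4]  zeros at y ∈ {3, 5}
  x = 8: [0↦4, 1↦10, 2↦9, 3↦1, 4↦8, 5↦8, 6↦1, 7↦9, 8↦10, 9↦4, 10↦2]  zeros at y ∈ ∅
  x = 9: [0↦9, 1↦2, 2↦10, 3↦0, 4↦5, 5↦3, 6↦5, 7↦0, 8↦10, 9↦2, 10↦9]  zeros at y ∈ {3, 7}
  x = 10: [0↦1, 1↦3, 2↦9, 3↦8, 4↦0, 5↦7, 6↦7, 7↦0, 8↦8, 9↦9, 10↦3]  zeros at y ∈ {4, 7}
Collecting zeros: affine points = {(4, 1), (4, 4), (5, 1), (5, 5), (7, 3), (7, 5), (9, 3), (9, 7), (10, 4), (10, 7)}.
Total count |C(F_11)_aff| = 10.


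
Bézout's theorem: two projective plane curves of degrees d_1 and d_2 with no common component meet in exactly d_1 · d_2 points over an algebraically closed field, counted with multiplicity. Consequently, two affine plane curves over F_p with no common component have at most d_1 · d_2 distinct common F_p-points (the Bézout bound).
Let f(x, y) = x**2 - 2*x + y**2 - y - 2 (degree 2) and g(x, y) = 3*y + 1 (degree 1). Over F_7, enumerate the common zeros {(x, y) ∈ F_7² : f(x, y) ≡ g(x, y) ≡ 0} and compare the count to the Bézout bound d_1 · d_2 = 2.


Common zeros: {(0, 2), (2, 2)}; count = 2; Bézout bound = 2.

deg(f) = 2, deg(g) = 1, so Bézout bound = 2.
Scan x ∈ F_7. For each x, list the y ∈ F_7 with f(x, y) ≡ 0 and those with g(x, y) ≡ 0 (mod 7); the common zeros in that column are the intersection.
  x = 0: f ≡ 0 at y ∈ {2, 6}; g ≡ 0 at y ∈ {2}; common: {2}.
  x = 1: f ≡ 0 at y ∈ ∅; g ≡ 0 at y ∈ {2}; common: ∅.
  x = 2: f ≡ 0 at y ∈ {2, 6}; g ≡ 0 at y ∈ {2}; common: {2}.
  x = 3: f ≡ 0 at y ∈ {3, 5}; g ≡ 0 at y ∈ {2}; common: ∅.
  x = 4: f ≡ 0 at y ∈ ∅; g ≡ 0 at y ∈ {2}; common: ∅.
  x = 5: f ≡ 0 at y ∈ ∅; g ≡ 0 at y ∈ {2}; common: ∅.
  x = 6: f ≡ 0 at y ∈ {3, 5}; g ≡ 0 at y ∈ {2}; common: ∅.
Collecting: common zeros = {(0, 2), (2, 2)}, so the count is 2.
Comparison with the Bézout bound: 2 ≤ 2 = deg(f)·deg(g), as expected for curves with no common component (the bound is attained).


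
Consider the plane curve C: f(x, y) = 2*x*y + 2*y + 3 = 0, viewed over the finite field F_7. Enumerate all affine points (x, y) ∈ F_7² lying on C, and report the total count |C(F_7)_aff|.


Affine F_7-points: {(0, 2), (1, 1), (2, 3), (3, 4), (4, 6), (5, 5)}; count = 6.

For each of the 49 pairs (x, y) ∈ F_7², evaluate f(x, y) mod 7. Record the zeros.
  x = 0: [0↦3, 1↦5, 2↦0, 3↦2, 4↦4, 5↦6, 6↦1]  zeros at y ∈ {2}
  x = 1: [0↦3, 1↦0, 2↦4, 3↦1, 4↦5, 5↦2, 6↦6]  zeros at y ∈ {1}
  x = 2: [0↦3, 1↦2, 2↦1, 3↦0, 4↦6, 5↦5, 6↦4]  zeros at y ∈ {3}
  x = 3: [0↦3, 1↦4, 2↦5, 3↦6, 4↦0, 5↦1, 6↦2]  zeros at y ∈ {4}
  x = 4: [0↦3, 1↦6, 2↦2, 3↦5, 4↦1, 5↦4, 6↦0]  zeros at y ∈ {6}
  x = 5: [0↦3, 1↦1, 2↦6, 3↦4, 4↦2, 5↦0, 6↦5]  zeros at y ∈ {5}
  x = 6: [0↦3, 1↦3, 2↦3, 3↦3, 4↦3, 5↦3, 6↦3]  zeros at y ∈ ∅
Collecting zeros: affine points = {(0, 2), (1, 1), (2, 3), (3, 4), (4, 6), (5, 5)}.
Total count |C(F_7)_aff| = 6.


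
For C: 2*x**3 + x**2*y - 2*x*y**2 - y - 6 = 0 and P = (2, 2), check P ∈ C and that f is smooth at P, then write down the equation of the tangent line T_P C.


Tangent line at P: 24*x - 13*y - 22 = 0.

Step 1: f(2, 2) = 0, so P lies on C.
Step 2: partial derivatives
  f_x(x, y) = 6*x**2 + 2*x*y - 2*y**2, f_y(x, y) = x**2 - 4*x*y - 1.
  f_x(P) = 24, f_y(P) = -13 (gradient nonzero, so P is smooth).
Step 3: tangent line at P: 24·(x − 2) + -13·(y − 2) = 0.
Expanding: 24*x - 13*y - 22 = 0.


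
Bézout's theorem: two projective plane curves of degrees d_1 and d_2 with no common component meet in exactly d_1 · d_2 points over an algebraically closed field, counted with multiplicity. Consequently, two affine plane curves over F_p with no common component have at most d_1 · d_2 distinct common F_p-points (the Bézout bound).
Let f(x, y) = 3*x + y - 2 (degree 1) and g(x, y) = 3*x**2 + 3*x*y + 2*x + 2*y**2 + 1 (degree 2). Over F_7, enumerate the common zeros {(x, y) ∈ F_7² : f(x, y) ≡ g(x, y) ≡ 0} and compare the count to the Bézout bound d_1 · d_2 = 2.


Common zeros: ∅; count = 0; Bézout bound = 2.

deg(f) = 1, deg(g) = 2, so Bézout bound = 2.
Scan x ∈ F_7. For each x, list the y ∈ F_7 with f(x, y) ≡ 0 and those with g(x, y) ≡ 0 (mod 7); the common zeros in that column are the intersection.
  x = 0: f ≡ 0 at y ∈ {2}; g ≡ 0 at y ∈ ∅; common: ∅.
  x = 1: f ≡ 0 at y ∈ {6}; g ≡ 0 at y ∈ ∅; common: ∅.
  x = 2: f ≡ 0 at y ∈ {3}; g ≡ 0 at y ∈ ∅; common: ∅.
  x = 3: f ≡ 0 at y ∈ {0}; g ≡ 0 at y ∈ ∅; common: ∅.
  x = 4: f ≡ 0 at y ∈ {4}; g ≡ 0 at y ∈ ∅; common: ∅.
  x = 5: f ≡ 0 at y ∈ {1}; g ≡ 0 at y ∈ ∅; common: ∅.
  x = 6: f ≡ 0 at y ∈ {5}; g ≡ 0 at y ∈ {6}; common: ∅.
Collecting: common zeros = ∅, so the count is 0.
Comparison with the Bézout bound: 0 ≤ 2 = deg(f)·deg(g), as expected for curves with no common component (the affine F_7-count falls short of the bound because intersections may lie at infinity, over extension fields, or carry multiplicity).


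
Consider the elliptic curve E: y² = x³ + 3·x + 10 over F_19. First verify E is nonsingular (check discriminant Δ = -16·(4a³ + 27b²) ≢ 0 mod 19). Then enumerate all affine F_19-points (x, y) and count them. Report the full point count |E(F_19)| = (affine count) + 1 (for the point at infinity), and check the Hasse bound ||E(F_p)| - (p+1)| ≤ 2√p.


Affine points = {(2, 9), (2, 10), (5, 6), (5, 13), (6, 4), (6, 15), (9, 5), (9, 14), (11, 5), (11, 14), (12, 8), (12, 11), (13, 2), (13, 17), (18, 5), (18, 14)}; affine count = 16; |E(F_19)| = 17.

Discriminant check: Δ ∝ 4a³ + 27b² = 4·3³ + 27·10² = 4·27 + 27·100 ≡ 15 (mod 19). Nonzero ⇒ E is nonsingular.
For each x ∈ F_19, compute rhs = x³ + 3·x + 10 mod 19, then count y ∈ F_19 with y² ≡ rhs.
  x = 0: rhs = 10, matching y values: none (0 points).
  x = 1: rhs = 14, matching y values: none (0 points).
  x = 2: rhs = 5, matching y values: 9, 10 (2 points).
  x = 3: rhs = 8, matching y values: none (0 points).
  x = 4: rhs = 10, matching y values: none (0 points).
  x = 5: rhs = 17, matching y values: 6, 13 (2 points).
  x = 6: rhs = 16, matching y values: 4, 15 (2 points).
  x = 7: rhs = 13, matching y values: none (0 points).
  x = 8: rhs = 14, matching y values: none (0 points).
  x = 9: rhs = 6, matching y values: 5, 14 (2 points).
  x = 10: rhs = 14, matching y values: none (0 points).
  x = 11: rhs = 6, matching y values: 5, 14 (2 points).
  x = 12: rhs = 7, matching y values: 8, 11 (2 points).
  x = 13: rhs = 4, matching y values: 2, 17 (2 points).
  x = 14: rhs = 3, matching y values: none (0 points).
  x = 15: rhs = 10, matching y values: none (0 points).
  x = 16: rhs = 12, matching y values: none (0 points).
  x = 17: rhs = 15, matching y values: none (0 points).
  x = 18: rhs = 6, matching y values: 5, 14 (2 points).
Total affine count: 16.
Full point count |E(F_19)| = 16 + 1 = 17.
Hasse bound: |17 − (19+1)| = |-3| = 3 ≤ 2√19 ≈ 8.7178 ✓.


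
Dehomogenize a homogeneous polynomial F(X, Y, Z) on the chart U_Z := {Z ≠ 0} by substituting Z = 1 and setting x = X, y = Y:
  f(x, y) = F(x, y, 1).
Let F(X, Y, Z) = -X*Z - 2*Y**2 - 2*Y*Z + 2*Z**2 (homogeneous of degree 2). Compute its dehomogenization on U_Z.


f(x, y) = -x - 2*y**2 - 2*y + 2

On U_Z we set Z = 1. Each monomial c·X^i·Y^j·Z^k in F becomes c·x^i·y^j·1^k = c·x^i·y^j.
Substituting Z = 1: F(X, Y, 1) = -x - 2*y**2 - 2*y + 2.
Note: deg(f) ≤ deg(F) = 2; strict inequality happens when F is divisible by Z (lost terms).


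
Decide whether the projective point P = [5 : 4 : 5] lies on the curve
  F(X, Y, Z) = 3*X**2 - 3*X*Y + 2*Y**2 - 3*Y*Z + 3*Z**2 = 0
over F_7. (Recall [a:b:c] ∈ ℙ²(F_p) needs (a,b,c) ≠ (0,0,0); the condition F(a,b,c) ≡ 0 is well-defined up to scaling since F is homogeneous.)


F(5,4,5) ≡ 6 (mod 7); P is NOT on the curve.

Evaluate F(5, 4, 5) term-by-term (mod 7).
  3*X**2 ↦ 3·25·1·1 = 75
  -3*X*Y ↦ -3·5·4·1 = -60
  2*Y**2 ↦ 2·1·16·1 = 32
  -3*Y*Z ↦ -3·1·4·5 = -60
  3*Z**2 ↦ 3·1·1·25 = 75
Sum: F(5, 4, 5) = (75) + (-60) + (32) + (-60) + (75) = 62.
Reducing mod 7: 62 ≡ 6 (mod 7).
Since F(a, b, c) ≡ 6 ≠ 0 (mod 7), P does NOT lie on the curve.


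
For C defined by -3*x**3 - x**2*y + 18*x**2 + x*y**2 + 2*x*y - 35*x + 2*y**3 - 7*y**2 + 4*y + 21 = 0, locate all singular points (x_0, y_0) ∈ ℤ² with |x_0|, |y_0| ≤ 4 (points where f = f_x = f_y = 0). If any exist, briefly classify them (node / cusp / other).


Singular points: {(2, 1)}; classification: node.

Compute partial derivatives:
  f_x = -9*x**2 - 2*x*y + 36*x + y**2 + 2*y - 35.
  f_y = -x**2 + 2*x*y + 2*x + 6*y**2 - 14*y + 4.
Scan x_0 ∈ {−4, ..., 4}. For each x_0, f_y(x_0, y) is a polynomial in y; find its integer roots y ∈ {−4, ..., 4}, then test f_x and f at those candidates.
  x = -4: f_y(-4, y) = 6*y**2 - 22*y - 20; no integer root y with |y| ≤ 4.
  x = -3: f_y(-3, y) = 6*y**2 - 20*y - 11; no integer root y with |y| ≤ 4.
  x = -2: f_y(-2, y) = 6*y**2 - 18*y - 4; no integer root y with |y| ≤ 4.
  x = -1: f_y(-1, y) = 6*y**2 - 16*y + 1; no integer root y with |y| ≤ 4.
  x = 0: f_y(0, y) = 6*y**2 - 14*y + 4; vanishes at y ∈ {2}. (0, 2): f_x = -27 ≠ 0.
  x = 1: f_y(1, y) = 6*y**2 - 12*y + 5; no integer root y with |y| ≤ 4.
  x = 2: f_y(2, y) = 6*y**2 - 10*y + 4; vanishes at y ∈ {1}. (2, 1): f_x = 0, f = 0 — SINGULAR.
  x = 3: f_y(3, y) = 6*y**2 - 8*y + 1; no integer root y with |y| ≤ 4.
  x = 4: f_y(4, y) = 6*y**2 - 6*y - 4; no integer root y with |y| ≤ 4.
Only singular point on the grid: (2, 1).
Classify: substitute x = 2 + u, y = 1 + v and expand: f = -3*u**3 - u**2*v - u**2 + u*v**2 + 2*v**3 + v**2.
No constant or linear terms (consistent with a singular point). Quadratic part: -u**2 + v**2. Cubic part: -3*u**3 - u**2*v + u*v**2 + 2*v**3.
The quadratic part v**2 - u**2 = (v − u)(v + u) splits into two distinct linear factors, so there are two distinct tangent lines y − 1 = ±(x − 2) — this is a node (ordinary double point).
Classification: node.


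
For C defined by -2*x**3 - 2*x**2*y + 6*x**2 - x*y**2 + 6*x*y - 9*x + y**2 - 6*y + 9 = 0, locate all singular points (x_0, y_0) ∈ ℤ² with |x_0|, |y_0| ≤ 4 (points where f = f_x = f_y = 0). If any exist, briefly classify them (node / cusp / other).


Singular points: {(0, 3)}; classification: cusp.

Compute partial derivatives:
  f_x = -6*x**2 - 4*x*y + 12*x - y**2 + 6*y - 9.
  f_y = -2*x**2 - 2*x*y + 6*x + 2*y - 6.
Scan x_0 ∈ {−4, ..., 4}. For each x_0, f_y(x_0, y) is a polynomial in y; find its integer roots y ∈ {−4, ..., 4}, then test f_x and f at those candidates.
  x = -4: f_y(-4, y) = 10*y - 62; no integer root y with |y| ≤ 4.
  x = -3: f_y(-3, y) = 8*y - 42; no integer root y with |y| ≤ 4.
  x = -2: f_y(-2, y) = 6*y - 26; no integer root y with |y| ≤ 4.
  x = -1: f_y(-1, y) = 4*y - 14; no integer root y with |y| ≤ 4.
  x = 0: f_y(0, y) = 2*y - 6; vanishes at y ∈ {3}. (0, 3): f_x = 0, f = 0 — SINGULAR.
  x = 1: f_y(1, y) = -2; no integer root y with |y| ≤ 4.
  x = 2: f_y(2, y) = -2*y - 2; vanishes at y ∈ {-1}. (2, -1): f_x = -8 ≠ 0.
  x = 3: f_y(3, y) = -4*y - 6; no integer root y with |y| ≤ 4.
  x = 4: f_y(4, y) = -6*y - 14; no integer root y with |y| ≤ 4.
Only singular point on the grid: (0, 3).
Classify: substitute x = 0 + u, y = 3 + v and expand: f = -2*u**3 - 2*u**2*v - u*v**2 + v**2.
No constant or linear terms (consistent with a singular point). Quadratic part: v**2. Cubic part: -2*u**3 - 2*u**2*v - u*v**2.
The quadratic part v**2 is a perfect square, so there is a single (double) tangent line v = 0, i.e. y = 3. Restricting the cubic part to that line (v = 0) leaves -2*u**3 ≠ 0, so f is not divisible by v and the branch is v² ≈ 2*u**3 to lowest order — this is a cusp.
Classification: cusp.


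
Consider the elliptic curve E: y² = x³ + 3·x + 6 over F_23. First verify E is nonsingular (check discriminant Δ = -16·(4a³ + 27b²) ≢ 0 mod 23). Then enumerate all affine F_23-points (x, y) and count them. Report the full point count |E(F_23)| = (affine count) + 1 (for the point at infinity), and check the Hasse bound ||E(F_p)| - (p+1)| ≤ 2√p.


Affine points = {(0, 11), (0, 12), (4, 6), (4, 17), (5, 10), (5, 13), (7, 5), (7, 18), (8, 6), (8, 17), (9, 7), (9, 16), (10, 1), (10, 22), (11, 6), (11, 17), (14, 3), (14, 20), (17, 5), (17, 18), (18, 2), (18, 21), (20, 4), (20, 19), (22, 5), (22, 18)}; affine count = 26; |E(F_23)| = 27.

Discriminant check: Δ ∝ 4a³ + 27b² = 4·3³ + 27·6² = 4·27 + 27·36 ≡ 22 (mod 23). Nonzero ⇒ E is nonsingular.
For each x ∈ F_23, compute rhs = x³ + 3·x + 6 mod 23, then count y ∈ F_23 with y² ≡ rhs.
  x = 0: rhs = 6, matching y values: 11, 12 (2 points).
  x = 1: rhs = 10, matching y values: none (0 points).
  x = 2: rhs = 20, matching y values: none (0 points).
  x = 3: rhs = 19, matching y values: none (0 points).
  x = 4: rhs = 13, matching y values: 6, 17 (2 points).
  x = 5: rhs = 8, matching y values: 10, 13 (2 points).
  x = 6: rhs = 10, matching y values: none (0 points).
  x = 7: rhs = 2, matching y values: 5, 18 (2 points).
  x = 8: rhs = 13, matching y values: 6, 17 (2 points).
  x = 9: rhs = 3, matching y values: 7, 16 (2 points).
  x = 10: rhs = 1, matching y values: 1, 22 (2 points).
  x = 11: rhs = 13, matching y values: 6, 17 (2 points).
  x = 12: rhs = 22, matching y values: none (0 points).
  x = 13: rhs = 11, matching y values: none (0 points).
  x = 14: rhs = 9, matching y values: 3, 20 (2 points).
  x = 15: rhs = 22, matching y values: none (0 points).
  x = 16: rhs = 10, matching y values: none (0 points).
  x = 17: rhs = 2, matching y values: 5, 18 (2 points).
  x = 18: rhs = 4, matching y values: 2, 21 (2 points).
  x = 19: rhs = 22, matching y values: none (0 points).
  x = 20: rhs = 16, matching y values: 4, 19 (2 points).
  x = 21: rhs = 15, matching y values: none (0 points).
  x = 22: rhs = 2, matching y values: 5, 18 (2 points).
Total affine count: 26.
Full point count |E(F_23)| = 26 + 1 = 27.
Hasse bound: |27 − (23+1)| = |3| = 3 ≤ 2√23 ≈ 9.5917 ✓.


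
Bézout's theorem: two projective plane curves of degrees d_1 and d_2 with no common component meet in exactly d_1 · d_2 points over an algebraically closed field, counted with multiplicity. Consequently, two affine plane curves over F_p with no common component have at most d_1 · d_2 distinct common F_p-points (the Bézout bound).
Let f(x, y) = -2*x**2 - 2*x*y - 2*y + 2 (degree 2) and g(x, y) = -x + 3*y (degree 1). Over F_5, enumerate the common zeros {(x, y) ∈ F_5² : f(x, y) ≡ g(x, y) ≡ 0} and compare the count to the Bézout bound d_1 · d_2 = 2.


Common zeros: {(2, 4), (4, 3)}; count = 2; Bézout bound = 2.

deg(f) = 2, deg(g) = 1, so Bézout bound = 2.
Scan x ∈ F_5. For each x, list the y ∈ F_5 with f(x, y) ≡ 0 and those with g(x, y) ≡ 0 (mod 5); the common zeros in that column are the intersection.
  x = 0: f ≡ 0 at y ∈ {1}; g ≡ 0 at y ∈ {0}; common: ∅.
  x = 1: f ≡ 0 at y ∈ {0}; g ≡ 0 at y ∈ {2}; common: ∅.
  x = 2: f ≡ 0 at y ∈ {4}; g ≡ 0 at y ∈ {4}; common: {4}.
  x = 3: f ≡ 0 at y ∈ {3}; g ≡ 0 at y ∈ {1}; common: ∅.
  x = 4: f ≡ 0 at y ∈ {0, 1, 2, 3, 4}; g ≡ 0 at y ∈ {3}; common: {3}.
Collecting: common zeros = {(2, 4), (4, 3)}, so the count is 2.
Comparison with the Bézout bound: 2 ≤ 2 = deg(f)·deg(g), as expected for curves with no common component (the bound is attained).


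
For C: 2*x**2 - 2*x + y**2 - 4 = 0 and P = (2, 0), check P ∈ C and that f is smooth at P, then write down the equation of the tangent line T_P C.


Tangent line at P: 6*x - 12 = 0.

Step 1: f(2, 0) = 0, so P lies on C.
Step 2: partial derivatives
  f_x(x, y) = 4*x - 2, f_y(x, y) = 2*y.
  f_x(P) = 6, f_y(P) = 0 (gradient nonzero, so P is smooth).
Step 3: tangent line at P: 6·(x − 2) + 0·(y − 0) = 0.
Expanding: 6*x - 12 = 0.


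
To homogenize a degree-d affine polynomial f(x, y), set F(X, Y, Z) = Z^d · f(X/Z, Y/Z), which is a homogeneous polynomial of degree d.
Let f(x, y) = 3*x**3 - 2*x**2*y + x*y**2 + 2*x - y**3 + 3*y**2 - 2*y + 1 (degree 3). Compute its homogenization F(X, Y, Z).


F(X, Y, Z) = 3*X**3 - 2*X**2*Y + X*Y**2 + 2*X*Z**2 - Y**3 + 3*Y**2*Z - 2*Y*Z**2 + Z**3

deg(f) = 3.
Substitute x = X/Z, y = Y/Z into f, then multiply by Z^3.
  monomial 3·x^3·y^0 ↦ 3·X^3·Y^0·Z^0.
  monomial -2·x^2·y^1 ↦ -2·X^2·Y^1·Z^0.
  monomial 1·x^1·y^2 ↦ 1·X^1·Y^2·Z^0.
  monomial 2·x^1·y^0 ↦ 2·X^1·Y^0·Z^2.
  monomial -1·x^0·y^3 ↦ -1·X^0·Y^3·Z^0.
  monomial 3·x^0·y^2 ↦ 3·X^0·Y^2·Z^1.
  monomial -2·x^0·y^1 ↦ -2·X^0·Y^1·Z^2.
  monomial 1·x^0·y^0 ↦ 1·X^0·Y^0·Z^3.
Collecting: F(X, Y, Z) = 3*X**3 - 2*X**2*Y + X*Y**2 + 2*X*Z**2 - Y**3 + 3*Y**2*Z - 2*Y*Z**2 + Z**3.


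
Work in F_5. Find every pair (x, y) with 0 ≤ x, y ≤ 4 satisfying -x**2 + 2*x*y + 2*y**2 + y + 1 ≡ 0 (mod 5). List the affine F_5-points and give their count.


Affine F_5-points: {(1, 0), (1, 1), (2, 2), (2, 3), (4, 0), (4, 3)}; count = 6.

For each of the 25 pairs (x, y) ∈ F_5², evaluate f(x, y) mod 5. Record the zeros.
  x = 0: [0↦1, 1↦4, 2↦1, 3↦2, 4↦2]  zeros at y ∈ ∅
  x = 1: [0↦0, 1↦0, 2↦4, 3↦2, 4↦4]  zeros at y ∈ {0, 1}
  x = 2: [0↦2, 1↦4, 2↦0, 3↦0, 4↦4]  zeros at y ∈ {2, 3}
  x = 3: [0↦2, 1↦1, 2↦4, 3↦1, 4↦2]  zeros at y ∈ ∅
  x = 4: [0↦0, 1↦1, 2↦1, 3↦0, 4↦3]  zeros at y ∈ {0, 3}
Collecting zeros: affine points = {(1, 0), (1, 1), (2, 2), (2, 3), (4, 0), (4, 3)}.
Total count |C(F_5)_aff| = 6.


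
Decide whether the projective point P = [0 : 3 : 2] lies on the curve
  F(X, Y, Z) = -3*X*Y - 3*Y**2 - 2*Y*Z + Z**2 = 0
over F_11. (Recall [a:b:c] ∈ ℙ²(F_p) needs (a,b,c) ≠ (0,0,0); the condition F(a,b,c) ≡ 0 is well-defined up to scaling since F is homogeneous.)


F(0,3,2) ≡ 9 (mod 11); P is NOT on the curve.

Evaluate F(0, 3, 2) term-by-term (mod 11).
  -3*X*Y ↦ -3·0·3·1 = 0
  -3*Y**2 ↦ -3·1·9·1 = -27
  -2*Y*Z ↦ -2·1·3·2 = -12
  Z**2 ↦ 1·1·1·4 = 4
Sum: F(0, 3, 2) = (0) + (-27) + (-12) + (4) = -35.
Reducing mod 11: -35 ≡ 9 (mod 11).
Since F(a, b, c) ≡ 9 ≠ 0 (mod 11), P does NOT lie on the curve.


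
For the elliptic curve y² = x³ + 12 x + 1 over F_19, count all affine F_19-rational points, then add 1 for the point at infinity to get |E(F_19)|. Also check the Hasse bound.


Affine points = {(0, 1), (0, 18), (3, 8), (3, 11), (6, 2), (6, 17), (8, 1), (8, 18), (10, 0), (11, 1), (11, 18), (12, 7), (12, 12), (13, 6), (13, 13), (14, 5), (14, 14), (17, 8), (17, 11), (18, 8), (18, 11)}; affine count = 21; |E(F_19)| = 22.

Discriminant check: Δ ∝ 4a³ + 27b² = 4·12³ + 27·1² = 4·1728 + 27·1 ≡ 4 (mod 19). Nonzero ⇒ E is nonsingular.
For each x ∈ F_19, compute rhs = x³ + 12·x + 1 mod 19, then count y ∈ F_19 with y² ≡ rhs.
  x = 0: rhs = 1, matching y values: 1, 18 (2 points).
  x = 1: rhs = 14, matching y values: none (0 points).
  x = 2: rhs = 14, matching y values: none (0 points).
  x = 3: rhs = 7, matching y values: 8, 11 (2 points).
  x = 4: rhs = 18, matching y values: none (0 points).
  x = 5: rhs = 15, matching y values: none (0 points).
  x = 6: rhs = 4, matching y values: 2, 17 (2 points).
  x = 7: rhs = 10, matching y values: none (0 points).
  x = 8: rhs = 1, matching y values: 1, 18 (2 points).
  x = 9: rhs = 2, matching y values: none (0 points).
  x = 10: rhs = 0, matching y values: 0 (1 points).
  x = 11: rhs = 1, matching y values: 1, 18 (2 points).
  x = 12: rhs = 11, matching y values: 7, 12 (2 points).
  x = 13: rhs = 17, matching y values: 6, 13 (2 points).
  x = 14: rhs = 6, matching y values: 5, 14 (2 points).
  x = 15: rhs = 3, matching y values: none (0 points).
  x = 16: rhs = 14, matching y values: none (0 points).
  x = 17: rhs = 7, matching y values: 8, 11 (2 points).
  x = 18: rhs = 7, matching y values: 8, 11 (2 points).
Total affine count: 21.
Full point count |E(F_19)| = 21 + 1 = 22.
Hasse bound: |22 − (19+1)| = |2| = 2 ≤ 2√19 ≈ 8.7178 ✓.


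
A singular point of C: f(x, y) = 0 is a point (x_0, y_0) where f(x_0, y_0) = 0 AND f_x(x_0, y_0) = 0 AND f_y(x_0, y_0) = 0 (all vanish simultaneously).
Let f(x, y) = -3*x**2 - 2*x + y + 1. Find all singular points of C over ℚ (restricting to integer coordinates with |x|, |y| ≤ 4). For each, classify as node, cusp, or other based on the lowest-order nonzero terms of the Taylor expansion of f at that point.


No singular points in the scanned grid; C is smooth there.

Compute partial derivatives:
  f_x = -6*x - 2.
  f_y = 1.
f_y = 1 is a nonzero constant, so f_y never vanishes: no point (x, y) can satisfy f = f_x = f_y = 0. In particular no (x, y) ∈ {−4, ..., 4}² is singular; the curve is smooth.
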